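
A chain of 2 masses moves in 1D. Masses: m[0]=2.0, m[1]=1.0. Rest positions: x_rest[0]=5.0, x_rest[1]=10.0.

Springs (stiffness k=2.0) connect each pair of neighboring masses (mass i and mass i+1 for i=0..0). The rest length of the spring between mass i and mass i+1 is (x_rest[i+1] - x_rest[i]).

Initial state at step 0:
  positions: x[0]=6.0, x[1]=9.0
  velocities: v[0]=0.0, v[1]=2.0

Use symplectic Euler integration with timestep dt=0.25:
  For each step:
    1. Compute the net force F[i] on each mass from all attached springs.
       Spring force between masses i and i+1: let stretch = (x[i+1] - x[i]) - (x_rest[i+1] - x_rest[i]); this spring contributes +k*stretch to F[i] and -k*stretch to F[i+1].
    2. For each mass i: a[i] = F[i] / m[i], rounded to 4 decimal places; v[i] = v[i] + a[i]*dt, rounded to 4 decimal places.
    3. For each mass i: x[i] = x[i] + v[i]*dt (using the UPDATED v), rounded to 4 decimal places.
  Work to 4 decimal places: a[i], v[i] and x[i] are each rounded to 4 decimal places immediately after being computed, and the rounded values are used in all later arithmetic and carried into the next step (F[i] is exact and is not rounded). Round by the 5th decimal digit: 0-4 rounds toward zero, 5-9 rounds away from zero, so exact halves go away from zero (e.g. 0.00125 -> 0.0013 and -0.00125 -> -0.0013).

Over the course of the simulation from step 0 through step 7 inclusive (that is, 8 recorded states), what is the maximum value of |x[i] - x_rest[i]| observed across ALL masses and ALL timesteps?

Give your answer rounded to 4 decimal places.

Step 0: x=[6.0000 9.0000] v=[0.0000 2.0000]
Step 1: x=[5.8750 9.7500] v=[-0.5000 3.0000]
Step 2: x=[5.6797 10.6406] v=[-0.7813 3.5625]
Step 3: x=[5.4819 11.5361] v=[-0.7911 3.5821]
Step 4: x=[5.3500 12.2999] v=[-0.5276 3.0550]
Step 5: x=[5.3400 12.8199] v=[-0.0401 2.0801]
Step 6: x=[5.4850 13.0300] v=[0.5799 0.8402]
Step 7: x=[5.7891 12.9219] v=[1.2162 -0.4323]
Max displacement = 3.0300

Answer: 3.0300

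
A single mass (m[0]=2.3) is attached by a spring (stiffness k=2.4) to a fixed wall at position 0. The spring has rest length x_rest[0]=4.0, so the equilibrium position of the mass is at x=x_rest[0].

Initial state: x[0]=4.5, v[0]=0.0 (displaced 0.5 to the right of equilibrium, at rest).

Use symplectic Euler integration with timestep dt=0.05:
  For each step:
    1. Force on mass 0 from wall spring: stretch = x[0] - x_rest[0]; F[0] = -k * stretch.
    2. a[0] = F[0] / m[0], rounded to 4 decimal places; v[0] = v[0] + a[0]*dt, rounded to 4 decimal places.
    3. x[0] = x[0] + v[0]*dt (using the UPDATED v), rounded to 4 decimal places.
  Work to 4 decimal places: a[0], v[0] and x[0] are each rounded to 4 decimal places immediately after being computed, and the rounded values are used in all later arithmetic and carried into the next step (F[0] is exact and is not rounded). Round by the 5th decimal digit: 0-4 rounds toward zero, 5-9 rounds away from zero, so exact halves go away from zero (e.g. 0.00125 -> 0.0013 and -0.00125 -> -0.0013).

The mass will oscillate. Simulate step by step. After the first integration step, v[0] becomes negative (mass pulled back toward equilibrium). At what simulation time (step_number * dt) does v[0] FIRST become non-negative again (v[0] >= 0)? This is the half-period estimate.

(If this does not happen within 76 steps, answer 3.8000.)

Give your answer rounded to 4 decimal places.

Step 0: x=[4.5000] v=[0.0000]
Step 1: x=[4.4987] v=[-0.0261]
Step 2: x=[4.4961] v=[-0.0521]
Step 3: x=[4.4922] v=[-0.0780]
Step 4: x=[4.4870] v=[-0.1037]
Step 5: x=[4.4805] v=[-0.1291]
Step 6: x=[4.4728] v=[-0.1542]
Step 7: x=[4.4639] v=[-0.1789]
Step 8: x=[4.4537] v=[-0.2031]
Step 9: x=[4.4424] v=[-0.2268]
Step 10: x=[4.4299] v=[-0.2499]
Step 11: x=[4.4163] v=[-0.2723]
Step 12: x=[4.4016] v=[-0.2940]
Step 13: x=[4.3859] v=[-0.3150]
Step 14: x=[4.3691] v=[-0.3351]
Step 15: x=[4.3514] v=[-0.3544]
Step 16: x=[4.3328] v=[-0.3727]
Step 17: x=[4.3133] v=[-0.3901]
Step 18: x=[4.2930] v=[-0.4064]
Step 19: x=[4.2719] v=[-0.4217]
Step 20: x=[4.2501] v=[-0.4359]
Step 21: x=[4.2277] v=[-0.4490]
Step 22: x=[4.2047] v=[-0.4609]
Step 23: x=[4.1811] v=[-0.4716]
Step 24: x=[4.1570] v=[-0.4811]
Step 25: x=[4.1325] v=[-0.4893]
Step 26: x=[4.1077] v=[-0.4962]
Step 27: x=[4.0826] v=[-0.5018]
Step 28: x=[4.0573] v=[-0.5061]
Step 29: x=[4.0318] v=[-0.5091]
Step 30: x=[4.0063] v=[-0.5108]
Step 31: x=[3.9807] v=[-0.5111]
Step 32: x=[3.9552] v=[-0.5101]
Step 33: x=[3.9298] v=[-0.5078]
Step 34: x=[3.9046] v=[-0.5041]
Step 35: x=[3.8796] v=[-0.4991]
Step 36: x=[3.8550] v=[-0.4928]
Step 37: x=[3.8307] v=[-0.4852]
Step 38: x=[3.8069] v=[-0.4764]
Step 39: x=[3.7836] v=[-0.4663]
Step 40: x=[3.7609] v=[-0.4550]
Step 41: x=[3.7388] v=[-0.4425]
Step 42: x=[3.7174] v=[-0.4289]
Step 43: x=[3.6967] v=[-0.4142]
Step 44: x=[3.6768] v=[-0.3984]
Step 45: x=[3.6577] v=[-0.3815]
Step 46: x=[3.6395] v=[-0.3636]
Step 47: x=[3.6223] v=[-0.3448]
Step 48: x=[3.6060] v=[-0.3251]
Step 49: x=[3.5908] v=[-0.3045]
Step 50: x=[3.5766] v=[-0.2832]
Step 51: x=[3.5635] v=[-0.2611]
Step 52: x=[3.5516] v=[-0.2383]
Step 53: x=[3.5409] v=[-0.2149]
Step 54: x=[3.5314] v=[-0.1909]
Step 55: x=[3.5231] v=[-0.1665]
Step 56: x=[3.5160] v=[-0.1416]
Step 57: x=[3.5102] v=[-0.1164]
Step 58: x=[3.5057] v=[-0.0908]
Step 59: x=[3.5025] v=[-0.0650]
Step 60: x=[3.5006] v=[-0.0390]
Step 61: x=[3.5000] v=[-0.0129]
Step 62: x=[3.5007] v=[0.0132]
First v>=0 after going negative at step 62, time=3.1000

Answer: 3.1000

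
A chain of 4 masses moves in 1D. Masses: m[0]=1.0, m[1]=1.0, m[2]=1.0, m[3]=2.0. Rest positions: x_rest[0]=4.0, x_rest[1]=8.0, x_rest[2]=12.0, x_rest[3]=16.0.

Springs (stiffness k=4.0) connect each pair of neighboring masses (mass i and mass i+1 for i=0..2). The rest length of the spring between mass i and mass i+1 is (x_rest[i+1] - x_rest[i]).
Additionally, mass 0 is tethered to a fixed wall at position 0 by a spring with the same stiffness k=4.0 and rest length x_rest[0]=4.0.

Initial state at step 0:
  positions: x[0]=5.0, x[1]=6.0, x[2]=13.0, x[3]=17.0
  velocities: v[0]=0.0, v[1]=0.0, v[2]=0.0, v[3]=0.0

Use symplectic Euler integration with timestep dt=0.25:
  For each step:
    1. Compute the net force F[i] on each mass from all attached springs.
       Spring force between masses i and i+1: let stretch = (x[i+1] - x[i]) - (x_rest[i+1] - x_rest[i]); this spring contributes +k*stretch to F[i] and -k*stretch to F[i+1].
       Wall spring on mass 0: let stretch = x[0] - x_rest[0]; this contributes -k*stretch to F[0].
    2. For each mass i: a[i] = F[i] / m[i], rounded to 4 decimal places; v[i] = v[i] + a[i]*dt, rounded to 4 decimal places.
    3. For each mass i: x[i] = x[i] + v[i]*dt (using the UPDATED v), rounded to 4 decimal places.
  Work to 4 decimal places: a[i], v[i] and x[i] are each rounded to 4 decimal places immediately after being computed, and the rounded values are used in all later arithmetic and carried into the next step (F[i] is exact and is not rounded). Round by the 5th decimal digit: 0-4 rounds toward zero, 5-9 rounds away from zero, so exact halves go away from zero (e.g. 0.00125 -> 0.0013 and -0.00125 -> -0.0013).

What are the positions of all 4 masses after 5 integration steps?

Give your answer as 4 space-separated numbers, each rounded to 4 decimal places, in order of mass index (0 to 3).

Step 0: x=[5.0000 6.0000 13.0000 17.0000] v=[0.0000 0.0000 0.0000 0.0000]
Step 1: x=[4.0000 7.5000 12.2500 17.0000] v=[-4.0000 6.0000 -3.0000 0.0000]
Step 2: x=[2.8750 9.3125 11.5000 16.9063] v=[-4.5000 7.2500 -3.0000 -0.3750]
Step 3: x=[2.6406 10.0625 11.5547 16.6368] v=[-0.9375 3.0000 0.2188 -1.0782]
Step 4: x=[3.6016 9.3301 12.5069 16.2320] v=[3.8438 -2.9297 3.8087 -1.6193]
Step 5: x=[5.0943 7.9598 13.5962 15.8615] v=[5.9707 -5.4814 4.3570 -1.4819]

Answer: 5.0943 7.9598 13.5962 15.8615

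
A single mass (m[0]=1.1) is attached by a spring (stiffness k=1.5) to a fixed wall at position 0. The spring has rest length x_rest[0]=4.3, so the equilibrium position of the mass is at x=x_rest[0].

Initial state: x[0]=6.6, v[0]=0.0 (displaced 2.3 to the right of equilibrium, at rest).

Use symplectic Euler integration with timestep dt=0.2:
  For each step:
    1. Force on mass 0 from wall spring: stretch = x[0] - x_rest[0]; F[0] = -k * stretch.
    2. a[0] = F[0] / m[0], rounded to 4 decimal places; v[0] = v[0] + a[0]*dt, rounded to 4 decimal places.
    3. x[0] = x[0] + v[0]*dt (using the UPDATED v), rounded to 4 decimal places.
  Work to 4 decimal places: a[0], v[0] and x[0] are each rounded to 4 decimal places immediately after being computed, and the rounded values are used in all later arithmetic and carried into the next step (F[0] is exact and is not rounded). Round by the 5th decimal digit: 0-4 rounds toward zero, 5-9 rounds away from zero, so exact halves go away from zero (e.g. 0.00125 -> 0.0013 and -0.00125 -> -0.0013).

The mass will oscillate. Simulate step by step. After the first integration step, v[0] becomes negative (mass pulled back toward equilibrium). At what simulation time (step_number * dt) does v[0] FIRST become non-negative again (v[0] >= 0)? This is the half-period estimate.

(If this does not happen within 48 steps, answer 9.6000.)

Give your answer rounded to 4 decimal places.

Step 0: x=[6.6000] v=[0.0000]
Step 1: x=[6.4745] v=[-0.6273]
Step 2: x=[6.2304] v=[-1.2203]
Step 3: x=[5.8810] v=[-1.7468]
Step 4: x=[5.4454] v=[-2.1780]
Step 5: x=[4.9473] v=[-2.4904]
Step 6: x=[4.4139] v=[-2.6669]
Step 7: x=[3.8743] v=[-2.6980]
Step 8: x=[3.3579] v=[-2.5819]
Step 9: x=[2.8929] v=[-2.3250]
Step 10: x=[2.5047] v=[-1.9412]
Step 11: x=[2.2144] v=[-1.4516]
Step 12: x=[2.0378] v=[-0.8828]
Step 13: x=[1.9846] v=[-0.2658]
Step 14: x=[2.0577] v=[0.3657]
First v>=0 after going negative at step 14, time=2.8000

Answer: 2.8000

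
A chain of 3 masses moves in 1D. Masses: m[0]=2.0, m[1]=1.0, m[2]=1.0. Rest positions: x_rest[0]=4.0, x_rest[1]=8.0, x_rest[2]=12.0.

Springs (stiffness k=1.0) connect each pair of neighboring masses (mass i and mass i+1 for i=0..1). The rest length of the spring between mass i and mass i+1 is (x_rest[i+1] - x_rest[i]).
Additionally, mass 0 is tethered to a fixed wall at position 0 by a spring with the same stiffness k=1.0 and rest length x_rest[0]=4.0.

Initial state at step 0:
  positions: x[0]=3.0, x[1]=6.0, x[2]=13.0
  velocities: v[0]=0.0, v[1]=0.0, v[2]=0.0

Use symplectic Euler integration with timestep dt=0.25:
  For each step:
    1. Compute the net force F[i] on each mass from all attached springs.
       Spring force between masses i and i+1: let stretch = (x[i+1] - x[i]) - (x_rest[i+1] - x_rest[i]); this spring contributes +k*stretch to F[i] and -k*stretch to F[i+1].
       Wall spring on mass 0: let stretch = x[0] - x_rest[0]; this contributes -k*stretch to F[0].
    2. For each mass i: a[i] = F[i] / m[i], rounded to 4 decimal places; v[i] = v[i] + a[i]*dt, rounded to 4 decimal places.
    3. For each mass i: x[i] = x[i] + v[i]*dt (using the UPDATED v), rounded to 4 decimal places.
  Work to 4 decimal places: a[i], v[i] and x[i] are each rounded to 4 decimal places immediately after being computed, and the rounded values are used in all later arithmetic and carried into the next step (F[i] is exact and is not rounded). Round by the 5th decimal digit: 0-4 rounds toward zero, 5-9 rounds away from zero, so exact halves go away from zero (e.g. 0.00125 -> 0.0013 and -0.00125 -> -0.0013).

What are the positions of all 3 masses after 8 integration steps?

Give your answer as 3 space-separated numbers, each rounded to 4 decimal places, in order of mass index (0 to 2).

Step 0: x=[3.0000 6.0000 13.0000] v=[0.0000 0.0000 0.0000]
Step 1: x=[3.0000 6.2500 12.8125] v=[0.0000 1.0000 -0.7500]
Step 2: x=[3.0078 6.7070 12.4649] v=[0.0313 1.8281 -1.3906]
Step 3: x=[3.0372 7.2927 12.0074] v=[0.1177 2.3428 -1.8301]
Step 4: x=[3.1047 7.9071 11.5052] v=[0.2700 2.4576 -2.0088]
Step 5: x=[3.2253 8.4462 11.0281] v=[0.4822 2.1565 -1.9083]
Step 6: x=[3.4082 8.8204 10.6397] v=[0.7317 1.4968 -1.5538]
Step 7: x=[3.6538 8.9701 10.3876] v=[0.9822 0.5986 -1.0086]
Step 8: x=[3.9513 8.8761 10.2969] v=[1.1900 -0.3761 -0.3630]

Answer: 3.9513 8.8761 10.2969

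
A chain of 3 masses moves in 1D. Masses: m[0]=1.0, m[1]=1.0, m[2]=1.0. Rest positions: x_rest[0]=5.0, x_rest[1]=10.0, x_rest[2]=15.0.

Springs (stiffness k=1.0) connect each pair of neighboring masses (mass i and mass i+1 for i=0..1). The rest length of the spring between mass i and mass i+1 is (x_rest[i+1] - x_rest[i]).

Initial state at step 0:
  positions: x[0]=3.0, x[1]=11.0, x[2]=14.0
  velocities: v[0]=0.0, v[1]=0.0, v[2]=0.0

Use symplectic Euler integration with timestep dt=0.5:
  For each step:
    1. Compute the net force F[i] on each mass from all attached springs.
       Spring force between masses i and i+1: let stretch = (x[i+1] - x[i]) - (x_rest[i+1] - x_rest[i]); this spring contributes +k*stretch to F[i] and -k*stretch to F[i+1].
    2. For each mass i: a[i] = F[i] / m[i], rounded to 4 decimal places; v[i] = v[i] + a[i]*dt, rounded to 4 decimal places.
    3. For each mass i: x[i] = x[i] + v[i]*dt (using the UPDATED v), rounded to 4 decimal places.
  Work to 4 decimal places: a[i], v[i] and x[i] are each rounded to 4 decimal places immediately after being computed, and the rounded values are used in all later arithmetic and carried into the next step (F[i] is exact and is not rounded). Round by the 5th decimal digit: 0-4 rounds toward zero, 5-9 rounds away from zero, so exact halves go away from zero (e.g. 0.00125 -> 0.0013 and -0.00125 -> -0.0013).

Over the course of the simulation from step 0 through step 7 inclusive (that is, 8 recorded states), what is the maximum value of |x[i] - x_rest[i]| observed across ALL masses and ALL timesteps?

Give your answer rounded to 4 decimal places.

Answer: 2.5156

Derivation:
Step 0: x=[3.0000 11.0000 14.0000] v=[0.0000 0.0000 0.0000]
Step 1: x=[3.7500 9.7500 14.5000] v=[1.5000 -2.5000 1.0000]
Step 2: x=[4.7500 8.1875 15.0625] v=[2.0000 -3.1250 1.1250]
Step 3: x=[5.3594 7.4844 15.1563] v=[1.2188 -1.4063 0.1875]
Step 4: x=[5.2501 8.1680 14.5821] v=[-0.2187 1.3672 -1.1485]
Step 5: x=[4.6202 9.7257 13.6543] v=[-1.2598 3.1153 -1.8556]
Step 6: x=[4.0167 10.9892 12.9944] v=[-1.2071 2.5269 -1.3199]
Step 7: x=[3.9063 11.0109 13.0832] v=[-0.2209 0.0433 0.1775]
Max displacement = 2.5156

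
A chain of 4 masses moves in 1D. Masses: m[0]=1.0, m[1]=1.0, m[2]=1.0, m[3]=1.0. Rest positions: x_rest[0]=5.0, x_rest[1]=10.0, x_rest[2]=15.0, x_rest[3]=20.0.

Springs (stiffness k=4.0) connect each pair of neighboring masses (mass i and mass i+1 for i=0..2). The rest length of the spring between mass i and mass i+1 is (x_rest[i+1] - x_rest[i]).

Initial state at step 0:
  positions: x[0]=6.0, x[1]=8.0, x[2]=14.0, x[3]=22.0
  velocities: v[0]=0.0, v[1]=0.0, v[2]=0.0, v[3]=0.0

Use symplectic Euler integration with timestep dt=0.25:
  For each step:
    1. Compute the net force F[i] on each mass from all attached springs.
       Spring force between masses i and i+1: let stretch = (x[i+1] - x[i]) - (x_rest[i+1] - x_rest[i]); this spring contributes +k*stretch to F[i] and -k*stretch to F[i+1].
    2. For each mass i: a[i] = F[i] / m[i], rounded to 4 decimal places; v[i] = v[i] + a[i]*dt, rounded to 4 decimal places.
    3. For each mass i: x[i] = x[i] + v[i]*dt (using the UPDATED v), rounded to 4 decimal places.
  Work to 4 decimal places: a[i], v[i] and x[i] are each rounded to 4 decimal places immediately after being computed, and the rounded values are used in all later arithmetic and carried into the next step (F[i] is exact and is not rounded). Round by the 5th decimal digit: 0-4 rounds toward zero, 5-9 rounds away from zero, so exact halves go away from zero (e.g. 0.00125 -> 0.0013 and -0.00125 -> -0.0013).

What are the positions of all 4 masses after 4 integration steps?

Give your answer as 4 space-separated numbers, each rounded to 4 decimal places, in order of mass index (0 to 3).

Step 0: x=[6.0000 8.0000 14.0000 22.0000] v=[0.0000 0.0000 0.0000 0.0000]
Step 1: x=[5.2500 9.0000 14.5000 21.2500] v=[-3.0000 4.0000 2.0000 -3.0000]
Step 2: x=[4.1875 10.4375 15.3125 20.0625] v=[-4.2500 5.7500 3.2500 -4.7500]
Step 3: x=[3.4375 11.5313 16.0938 18.9375] v=[-3.0000 4.3750 3.1250 -4.5000]
Step 4: x=[3.4610 11.7422 16.4454 18.3516] v=[0.0938 0.8437 1.4062 -2.3437]

Answer: 3.4610 11.7422 16.4454 18.3516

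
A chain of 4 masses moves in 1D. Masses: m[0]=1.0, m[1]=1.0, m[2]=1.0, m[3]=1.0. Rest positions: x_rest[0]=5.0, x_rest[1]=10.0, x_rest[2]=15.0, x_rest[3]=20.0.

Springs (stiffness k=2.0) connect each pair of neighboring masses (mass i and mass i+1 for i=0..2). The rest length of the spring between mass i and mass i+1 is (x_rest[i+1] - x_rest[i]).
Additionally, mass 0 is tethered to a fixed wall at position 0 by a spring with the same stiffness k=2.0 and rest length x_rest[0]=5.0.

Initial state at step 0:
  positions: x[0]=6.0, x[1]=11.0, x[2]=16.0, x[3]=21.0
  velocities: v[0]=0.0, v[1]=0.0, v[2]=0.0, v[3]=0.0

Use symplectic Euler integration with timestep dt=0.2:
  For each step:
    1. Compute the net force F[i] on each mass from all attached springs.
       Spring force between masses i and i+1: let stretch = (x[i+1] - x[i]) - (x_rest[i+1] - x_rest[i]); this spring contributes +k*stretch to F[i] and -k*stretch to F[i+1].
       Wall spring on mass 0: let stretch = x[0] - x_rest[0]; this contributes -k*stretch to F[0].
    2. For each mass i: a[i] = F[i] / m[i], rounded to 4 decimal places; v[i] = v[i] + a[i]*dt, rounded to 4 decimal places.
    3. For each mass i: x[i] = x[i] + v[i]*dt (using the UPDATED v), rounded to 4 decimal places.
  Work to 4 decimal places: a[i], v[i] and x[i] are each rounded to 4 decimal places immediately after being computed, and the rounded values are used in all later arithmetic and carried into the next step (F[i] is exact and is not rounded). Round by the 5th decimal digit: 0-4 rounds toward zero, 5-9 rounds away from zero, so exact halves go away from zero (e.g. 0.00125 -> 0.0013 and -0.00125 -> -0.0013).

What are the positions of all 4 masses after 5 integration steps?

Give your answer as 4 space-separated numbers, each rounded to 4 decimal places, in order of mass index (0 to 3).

Answer: 5.1813 10.8283 15.9878 20.9997

Derivation:
Step 0: x=[6.0000 11.0000 16.0000 21.0000] v=[0.0000 0.0000 0.0000 0.0000]
Step 1: x=[5.9200 11.0000 16.0000 21.0000] v=[-0.4000 0.0000 0.0000 0.0000]
Step 2: x=[5.7728 10.9936 16.0000 21.0000] v=[-0.7360 -0.0320 0.0000 0.0000]
Step 3: x=[5.5814 10.9700 15.9995 21.0000] v=[-0.9568 -0.1178 -0.0026 0.0000]
Step 4: x=[5.3746 10.9177 15.9967 21.0000] v=[-1.0339 -0.2614 -0.0142 -0.0002]
Step 5: x=[5.1813 10.8283 15.9878 20.9997] v=[-0.9665 -0.4470 -0.0445 -0.0015]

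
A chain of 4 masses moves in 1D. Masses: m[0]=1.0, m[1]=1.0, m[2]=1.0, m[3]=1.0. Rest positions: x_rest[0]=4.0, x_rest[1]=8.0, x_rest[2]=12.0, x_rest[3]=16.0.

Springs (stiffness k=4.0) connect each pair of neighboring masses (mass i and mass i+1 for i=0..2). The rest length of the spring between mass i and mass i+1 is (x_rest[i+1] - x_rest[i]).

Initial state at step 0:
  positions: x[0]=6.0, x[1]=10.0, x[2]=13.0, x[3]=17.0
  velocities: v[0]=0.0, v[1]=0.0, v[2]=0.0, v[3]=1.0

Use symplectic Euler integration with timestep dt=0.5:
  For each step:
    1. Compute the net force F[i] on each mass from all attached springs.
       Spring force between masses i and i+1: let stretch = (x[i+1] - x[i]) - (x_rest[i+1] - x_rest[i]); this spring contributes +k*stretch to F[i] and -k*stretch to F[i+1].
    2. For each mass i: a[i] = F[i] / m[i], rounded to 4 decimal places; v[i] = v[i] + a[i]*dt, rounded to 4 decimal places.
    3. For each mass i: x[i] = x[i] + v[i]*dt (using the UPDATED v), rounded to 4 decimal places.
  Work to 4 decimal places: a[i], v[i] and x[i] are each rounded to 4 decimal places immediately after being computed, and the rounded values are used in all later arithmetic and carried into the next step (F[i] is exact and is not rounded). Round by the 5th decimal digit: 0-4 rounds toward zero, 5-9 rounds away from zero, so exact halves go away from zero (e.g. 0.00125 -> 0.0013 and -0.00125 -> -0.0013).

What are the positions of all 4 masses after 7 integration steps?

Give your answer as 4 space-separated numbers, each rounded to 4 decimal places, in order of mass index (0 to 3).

Step 0: x=[6.0000 10.0000 13.0000 17.0000] v=[0.0000 0.0000 0.0000 1.0000]
Step 1: x=[6.0000 9.0000 14.0000 17.5000] v=[0.0000 -2.0000 2.0000 1.0000]
Step 2: x=[5.0000 10.0000 13.5000 18.5000] v=[-2.0000 2.0000 -1.0000 2.0000]
Step 3: x=[5.0000 9.5000 14.5000 18.5000] v=[0.0000 -1.0000 2.0000 0.0000]
Step 4: x=[5.5000 9.5000 14.5000 18.5000] v=[1.0000 0.0000 0.0000 0.0000]
Step 5: x=[6.0000 10.5000 13.5000 18.5000] v=[1.0000 2.0000 -2.0000 0.0000]
Step 6: x=[7.0000 10.0000 14.5000 17.5000] v=[2.0000 -1.0000 2.0000 -2.0000]
Step 7: x=[7.0000 11.0000 14.0000 17.5000] v=[0.0000 2.0000 -1.0000 0.0000]

Answer: 7.0000 11.0000 14.0000 17.5000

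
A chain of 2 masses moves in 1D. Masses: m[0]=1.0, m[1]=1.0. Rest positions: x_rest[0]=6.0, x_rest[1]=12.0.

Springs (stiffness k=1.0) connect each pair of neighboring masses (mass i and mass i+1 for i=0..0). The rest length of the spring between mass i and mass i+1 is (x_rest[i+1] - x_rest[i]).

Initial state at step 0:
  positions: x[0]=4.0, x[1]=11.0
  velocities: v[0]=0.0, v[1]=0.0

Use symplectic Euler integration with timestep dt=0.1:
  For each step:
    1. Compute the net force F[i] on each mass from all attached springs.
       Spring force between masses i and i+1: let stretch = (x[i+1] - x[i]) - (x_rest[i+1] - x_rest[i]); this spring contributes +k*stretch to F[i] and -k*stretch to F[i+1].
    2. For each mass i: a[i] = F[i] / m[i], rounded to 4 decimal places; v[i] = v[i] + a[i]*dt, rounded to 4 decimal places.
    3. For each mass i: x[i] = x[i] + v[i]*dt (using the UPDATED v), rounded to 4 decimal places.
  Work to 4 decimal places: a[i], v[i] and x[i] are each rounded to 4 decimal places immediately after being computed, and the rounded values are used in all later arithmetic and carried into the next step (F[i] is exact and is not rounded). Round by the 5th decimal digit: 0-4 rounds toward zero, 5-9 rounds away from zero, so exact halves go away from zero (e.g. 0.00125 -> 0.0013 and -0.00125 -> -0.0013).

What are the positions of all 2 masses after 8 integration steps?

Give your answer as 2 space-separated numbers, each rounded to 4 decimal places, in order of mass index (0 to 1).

Answer: 4.3198 10.6802

Derivation:
Step 0: x=[4.0000 11.0000] v=[0.0000 0.0000]
Step 1: x=[4.0100 10.9900] v=[0.1000 -0.1000]
Step 2: x=[4.0298 10.9702] v=[0.1980 -0.1980]
Step 3: x=[4.0590 10.9410] v=[0.2920 -0.2920]
Step 4: x=[4.0970 10.9030] v=[0.3802 -0.3802]
Step 5: x=[4.1431 10.8569] v=[0.4608 -0.4608]
Step 6: x=[4.1963 10.8037] v=[0.5322 -0.5322]
Step 7: x=[4.2556 10.7444] v=[0.5929 -0.5929]
Step 8: x=[4.3198 10.6802] v=[0.6418 -0.6418]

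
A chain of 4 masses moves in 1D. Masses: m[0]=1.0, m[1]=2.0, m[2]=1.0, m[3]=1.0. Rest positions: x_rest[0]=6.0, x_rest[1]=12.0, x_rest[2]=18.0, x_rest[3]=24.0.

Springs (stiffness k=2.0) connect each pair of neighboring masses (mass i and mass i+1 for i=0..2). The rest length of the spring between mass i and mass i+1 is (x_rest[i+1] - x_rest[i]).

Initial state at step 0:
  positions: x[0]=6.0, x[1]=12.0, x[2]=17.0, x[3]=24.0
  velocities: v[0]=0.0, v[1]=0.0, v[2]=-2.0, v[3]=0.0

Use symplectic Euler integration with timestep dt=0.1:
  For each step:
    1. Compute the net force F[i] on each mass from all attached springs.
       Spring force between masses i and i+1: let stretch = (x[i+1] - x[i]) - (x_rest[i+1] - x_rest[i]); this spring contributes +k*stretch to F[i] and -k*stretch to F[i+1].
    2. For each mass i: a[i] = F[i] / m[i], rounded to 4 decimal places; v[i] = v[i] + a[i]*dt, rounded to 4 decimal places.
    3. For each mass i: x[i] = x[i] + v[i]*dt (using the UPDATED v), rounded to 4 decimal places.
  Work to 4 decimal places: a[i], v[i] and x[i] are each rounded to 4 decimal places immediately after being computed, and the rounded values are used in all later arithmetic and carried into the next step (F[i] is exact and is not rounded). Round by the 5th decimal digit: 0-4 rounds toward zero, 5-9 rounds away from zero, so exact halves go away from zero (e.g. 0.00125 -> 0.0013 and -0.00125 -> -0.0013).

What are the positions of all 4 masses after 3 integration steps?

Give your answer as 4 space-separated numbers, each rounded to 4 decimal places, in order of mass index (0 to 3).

Step 0: x=[6.0000 12.0000 17.0000 24.0000] v=[0.0000 0.0000 -2.0000 0.0000]
Step 1: x=[6.0000 11.9900 16.8400 23.9800] v=[0.0000 -0.1000 -1.6000 -0.2000]
Step 2: x=[5.9998 11.9686 16.7258 23.9372] v=[-0.0020 -0.2140 -1.1420 -0.4280]
Step 3: x=[5.9990 11.9351 16.6607 23.8702] v=[-0.0082 -0.3352 -0.6512 -0.6703]

Answer: 5.9990 11.9351 16.6607 23.8702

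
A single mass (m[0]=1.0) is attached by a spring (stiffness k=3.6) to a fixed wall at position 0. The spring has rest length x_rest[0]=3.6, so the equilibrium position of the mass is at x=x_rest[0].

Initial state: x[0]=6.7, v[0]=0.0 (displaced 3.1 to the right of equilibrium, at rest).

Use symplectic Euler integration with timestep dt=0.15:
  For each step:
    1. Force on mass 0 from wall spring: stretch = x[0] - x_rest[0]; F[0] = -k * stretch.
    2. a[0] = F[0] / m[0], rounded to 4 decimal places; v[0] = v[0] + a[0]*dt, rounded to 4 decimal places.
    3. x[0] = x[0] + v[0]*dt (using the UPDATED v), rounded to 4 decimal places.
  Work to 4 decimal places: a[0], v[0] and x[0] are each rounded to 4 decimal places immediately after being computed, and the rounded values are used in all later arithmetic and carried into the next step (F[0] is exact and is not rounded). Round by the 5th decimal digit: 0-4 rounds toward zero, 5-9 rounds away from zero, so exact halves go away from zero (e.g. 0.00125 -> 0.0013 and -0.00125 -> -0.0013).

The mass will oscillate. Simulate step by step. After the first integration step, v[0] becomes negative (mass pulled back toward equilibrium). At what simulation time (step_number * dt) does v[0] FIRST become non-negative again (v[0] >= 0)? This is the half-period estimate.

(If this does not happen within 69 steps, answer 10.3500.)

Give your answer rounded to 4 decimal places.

Step 0: x=[6.7000] v=[0.0000]
Step 1: x=[6.4489] v=[-1.6740]
Step 2: x=[5.9670] v=[-3.2124]
Step 3: x=[5.2934] v=[-4.4906]
Step 4: x=[4.4827] v=[-5.4050]
Step 5: x=[3.6004] v=[-5.8817]
Step 6: x=[2.7181] v=[-5.8819]
Step 7: x=[1.9072] v=[-5.4057]
Step 8: x=[1.2335] v=[-4.4916]
Step 9: x=[0.7514] v=[-3.2137]
Step 10: x=[0.5001] v=[-1.6755]
Step 11: x=[0.4999] v=[-0.0016]
Step 12: x=[0.7508] v=[1.6725]
First v>=0 after going negative at step 12, time=1.8000

Answer: 1.8000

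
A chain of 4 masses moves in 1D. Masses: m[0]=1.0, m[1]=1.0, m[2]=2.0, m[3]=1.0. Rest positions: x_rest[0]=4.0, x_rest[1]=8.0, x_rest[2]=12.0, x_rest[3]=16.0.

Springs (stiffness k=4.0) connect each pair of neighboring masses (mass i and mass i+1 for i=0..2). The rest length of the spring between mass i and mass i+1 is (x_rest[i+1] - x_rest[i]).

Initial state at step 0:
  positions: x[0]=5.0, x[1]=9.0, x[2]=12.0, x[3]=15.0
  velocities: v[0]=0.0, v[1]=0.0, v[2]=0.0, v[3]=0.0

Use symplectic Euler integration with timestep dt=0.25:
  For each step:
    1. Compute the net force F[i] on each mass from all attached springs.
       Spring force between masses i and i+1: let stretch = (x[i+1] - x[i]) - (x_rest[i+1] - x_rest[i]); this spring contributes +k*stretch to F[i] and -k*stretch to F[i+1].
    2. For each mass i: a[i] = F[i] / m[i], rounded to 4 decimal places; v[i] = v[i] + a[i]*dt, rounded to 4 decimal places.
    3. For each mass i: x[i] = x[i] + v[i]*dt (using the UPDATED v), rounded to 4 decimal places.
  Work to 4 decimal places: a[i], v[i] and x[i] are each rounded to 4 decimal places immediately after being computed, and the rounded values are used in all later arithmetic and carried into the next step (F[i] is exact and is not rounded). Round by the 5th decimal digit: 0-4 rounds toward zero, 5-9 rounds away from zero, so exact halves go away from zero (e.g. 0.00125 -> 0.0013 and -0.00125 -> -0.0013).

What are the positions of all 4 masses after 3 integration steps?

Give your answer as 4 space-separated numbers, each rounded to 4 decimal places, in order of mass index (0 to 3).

Answer: 4.7344 8.0469 12.0078 16.2031

Derivation:
Step 0: x=[5.0000 9.0000 12.0000 15.0000] v=[0.0000 0.0000 0.0000 0.0000]
Step 1: x=[5.0000 8.7500 12.0000 15.2500] v=[0.0000 -1.0000 0.0000 1.0000]
Step 2: x=[4.9375 8.3750 12.0000 15.6875] v=[-0.2500 -1.5000 0.0000 1.7500]
Step 3: x=[4.7344 8.0469 12.0078 16.2031] v=[-0.8125 -1.3125 0.0313 2.0625]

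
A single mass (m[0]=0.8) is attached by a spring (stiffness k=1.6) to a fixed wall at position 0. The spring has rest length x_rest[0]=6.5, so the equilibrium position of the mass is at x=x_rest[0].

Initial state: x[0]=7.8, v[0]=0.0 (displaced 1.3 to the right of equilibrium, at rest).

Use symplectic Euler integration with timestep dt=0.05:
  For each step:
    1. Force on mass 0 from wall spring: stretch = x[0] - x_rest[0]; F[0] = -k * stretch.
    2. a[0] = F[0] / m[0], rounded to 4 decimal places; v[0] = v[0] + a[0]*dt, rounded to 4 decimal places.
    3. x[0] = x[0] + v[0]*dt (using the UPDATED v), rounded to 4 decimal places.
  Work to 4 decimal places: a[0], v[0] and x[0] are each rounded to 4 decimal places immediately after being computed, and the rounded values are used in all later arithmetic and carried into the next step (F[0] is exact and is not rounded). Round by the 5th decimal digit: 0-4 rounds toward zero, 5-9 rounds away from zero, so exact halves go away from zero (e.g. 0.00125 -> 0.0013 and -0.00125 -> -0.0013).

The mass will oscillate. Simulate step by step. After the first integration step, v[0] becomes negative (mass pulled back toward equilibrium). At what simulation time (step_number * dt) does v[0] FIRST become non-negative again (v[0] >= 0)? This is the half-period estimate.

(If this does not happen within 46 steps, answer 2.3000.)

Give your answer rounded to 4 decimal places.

Answer: 2.2500

Derivation:
Step 0: x=[7.8000] v=[0.0000]
Step 1: x=[7.7935] v=[-0.1300]
Step 2: x=[7.7805] v=[-0.2594]
Step 3: x=[7.7611] v=[-0.3875]
Step 4: x=[7.7354] v=[-0.5136]
Step 5: x=[7.7035] v=[-0.6371]
Step 6: x=[7.6656] v=[-0.7575]
Step 7: x=[7.6219] v=[-0.8741]
Step 8: x=[7.5726] v=[-0.9863]
Step 9: x=[7.5179] v=[-1.0936]
Step 10: x=[7.4581] v=[-1.1954]
Step 11: x=[7.3935] v=[-1.2912]
Step 12: x=[7.3245] v=[-1.3806]
Step 13: x=[7.2513] v=[-1.4631]
Step 14: x=[7.1744] v=[-1.5382]
Step 15: x=[7.0941] v=[-1.6056]
Step 16: x=[7.0109] v=[-1.6650]
Step 17: x=[6.9251] v=[-1.7161]
Step 18: x=[6.8372] v=[-1.7586]
Step 19: x=[6.7476] v=[-1.7923]
Step 20: x=[6.6567] v=[-1.8171]
Step 21: x=[6.5651] v=[-1.8328]
Step 22: x=[6.4731] v=[-1.8393]
Step 23: x=[6.3813] v=[-1.8366]
Step 24: x=[6.2901] v=[-1.8247]
Step 25: x=[6.1999] v=[-1.8037]
Step 26: x=[6.1112] v=[-1.7737]
Step 27: x=[6.0245] v=[-1.7348]
Step 28: x=[5.9401] v=[-1.6873]
Step 29: x=[5.8585] v=[-1.6313]
Step 30: x=[5.7801] v=[-1.5672]
Step 31: x=[5.7053] v=[-1.4952]
Step 32: x=[5.6345] v=[-1.4157]
Step 33: x=[5.5680] v=[-1.3292]
Step 34: x=[5.5062] v=[-1.2360]
Step 35: x=[5.4494] v=[-1.1366]
Step 36: x=[5.3978] v=[-1.0315]
Step 37: x=[5.3517] v=[-0.9213]
Step 38: x=[5.3114] v=[-0.8065]
Step 39: x=[5.2770] v=[-0.6876]
Step 40: x=[5.2487] v=[-0.5653]
Step 41: x=[5.2267] v=[-0.4402]
Step 42: x=[5.2111] v=[-0.3129]
Step 43: x=[5.2019] v=[-0.1840]
Step 44: x=[5.1992] v=[-0.0542]
Step 45: x=[5.2030] v=[0.0759]
First v>=0 after going negative at step 45, time=2.2500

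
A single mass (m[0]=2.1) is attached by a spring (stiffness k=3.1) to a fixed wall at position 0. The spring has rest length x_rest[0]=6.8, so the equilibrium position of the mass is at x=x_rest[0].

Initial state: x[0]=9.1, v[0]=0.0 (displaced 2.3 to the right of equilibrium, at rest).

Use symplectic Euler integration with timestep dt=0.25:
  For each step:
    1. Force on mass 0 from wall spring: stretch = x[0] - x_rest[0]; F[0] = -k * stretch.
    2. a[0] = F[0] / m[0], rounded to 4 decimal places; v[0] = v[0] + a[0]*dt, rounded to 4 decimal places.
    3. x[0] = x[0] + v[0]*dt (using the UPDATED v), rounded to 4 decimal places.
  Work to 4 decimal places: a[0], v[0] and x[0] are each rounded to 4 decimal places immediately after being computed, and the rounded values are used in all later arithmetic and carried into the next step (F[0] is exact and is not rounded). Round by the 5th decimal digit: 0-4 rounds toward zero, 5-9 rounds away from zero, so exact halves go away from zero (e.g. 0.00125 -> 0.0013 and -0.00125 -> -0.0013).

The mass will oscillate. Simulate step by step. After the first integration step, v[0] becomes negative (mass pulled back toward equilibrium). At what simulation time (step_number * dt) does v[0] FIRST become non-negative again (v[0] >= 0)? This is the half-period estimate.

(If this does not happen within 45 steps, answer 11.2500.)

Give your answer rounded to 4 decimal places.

Answer: 2.7500

Derivation:
Step 0: x=[9.1000] v=[0.0000]
Step 1: x=[8.8878] v=[-0.8488]
Step 2: x=[8.4830] v=[-1.6193]
Step 3: x=[7.9229] v=[-2.2404]
Step 4: x=[7.2592] v=[-2.6548]
Step 5: x=[6.5531] v=[-2.8243]
Step 6: x=[5.8698] v=[-2.7332]
Step 7: x=[5.2723] v=[-2.3899]
Step 8: x=[4.8158] v=[-1.8261]
Step 9: x=[4.5424] v=[-1.0938]
Step 10: x=[4.4772] v=[-0.2607]
Step 11: x=[4.6263] v=[0.5965]
First v>=0 after going negative at step 11, time=2.7500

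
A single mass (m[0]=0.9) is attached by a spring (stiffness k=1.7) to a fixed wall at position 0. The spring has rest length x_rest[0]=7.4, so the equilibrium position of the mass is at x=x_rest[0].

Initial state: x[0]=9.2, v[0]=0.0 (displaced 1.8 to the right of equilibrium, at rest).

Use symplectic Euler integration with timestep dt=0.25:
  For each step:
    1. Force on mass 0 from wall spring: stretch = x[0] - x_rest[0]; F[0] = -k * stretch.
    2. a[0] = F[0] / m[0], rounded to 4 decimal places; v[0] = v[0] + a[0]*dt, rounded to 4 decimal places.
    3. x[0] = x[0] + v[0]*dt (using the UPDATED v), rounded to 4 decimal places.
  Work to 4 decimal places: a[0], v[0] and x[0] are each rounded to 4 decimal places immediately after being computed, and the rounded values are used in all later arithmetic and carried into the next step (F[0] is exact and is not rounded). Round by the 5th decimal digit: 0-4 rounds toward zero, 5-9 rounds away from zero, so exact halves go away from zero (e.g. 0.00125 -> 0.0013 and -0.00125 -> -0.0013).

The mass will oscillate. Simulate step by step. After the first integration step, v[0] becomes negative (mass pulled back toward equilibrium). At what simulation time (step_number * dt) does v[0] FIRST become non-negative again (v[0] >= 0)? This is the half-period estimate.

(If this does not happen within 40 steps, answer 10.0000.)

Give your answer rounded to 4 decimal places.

Step 0: x=[9.2000] v=[0.0000]
Step 1: x=[8.9875] v=[-0.8500]
Step 2: x=[8.5876] v=[-1.5997]
Step 3: x=[8.0475] v=[-2.1605]
Step 4: x=[7.4309] v=[-2.4663]
Step 5: x=[6.8107] v=[-2.4809]
Step 6: x=[6.2601] v=[-2.2026]
Step 7: x=[5.8440] v=[-1.6643]
Step 8: x=[5.6116] v=[-0.9295]
Step 9: x=[5.5904] v=[-0.0850]
Step 10: x=[5.7828] v=[0.7695]
First v>=0 after going negative at step 10, time=2.5000

Answer: 2.5000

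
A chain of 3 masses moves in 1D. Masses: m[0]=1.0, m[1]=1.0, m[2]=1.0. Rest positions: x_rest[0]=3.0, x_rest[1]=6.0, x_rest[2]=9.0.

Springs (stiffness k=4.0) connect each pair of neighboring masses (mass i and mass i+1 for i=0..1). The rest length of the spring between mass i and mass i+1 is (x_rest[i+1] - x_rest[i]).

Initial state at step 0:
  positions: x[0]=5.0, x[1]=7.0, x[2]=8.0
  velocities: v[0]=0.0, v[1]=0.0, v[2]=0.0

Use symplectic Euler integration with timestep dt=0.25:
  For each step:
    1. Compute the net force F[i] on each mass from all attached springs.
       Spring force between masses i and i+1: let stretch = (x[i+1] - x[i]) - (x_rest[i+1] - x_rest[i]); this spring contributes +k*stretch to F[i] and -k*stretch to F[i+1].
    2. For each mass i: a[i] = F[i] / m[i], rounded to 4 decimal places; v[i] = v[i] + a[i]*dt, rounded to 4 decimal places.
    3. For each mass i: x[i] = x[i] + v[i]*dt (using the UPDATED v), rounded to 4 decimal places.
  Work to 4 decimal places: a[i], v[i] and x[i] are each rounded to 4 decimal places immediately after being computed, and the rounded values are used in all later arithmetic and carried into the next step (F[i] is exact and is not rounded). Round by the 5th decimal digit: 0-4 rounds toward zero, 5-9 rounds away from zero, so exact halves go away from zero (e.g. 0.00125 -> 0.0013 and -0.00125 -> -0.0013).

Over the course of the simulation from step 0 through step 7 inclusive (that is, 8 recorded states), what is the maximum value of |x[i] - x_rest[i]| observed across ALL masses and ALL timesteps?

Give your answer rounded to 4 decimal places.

Answer: 2.0762

Derivation:
Step 0: x=[5.0000 7.0000 8.0000] v=[0.0000 0.0000 0.0000]
Step 1: x=[4.7500 6.7500 8.5000] v=[-1.0000 -1.0000 2.0000]
Step 2: x=[4.2500 6.4375 9.3125] v=[-2.0000 -1.2500 3.2500]
Step 3: x=[3.5469 6.2969 10.1563] v=[-2.8125 -0.5625 3.3750]
Step 4: x=[2.7813 6.4336 10.7852] v=[-3.0625 0.5469 2.5156]
Step 5: x=[2.1788 6.7452 11.0762] v=[-2.4102 1.2462 1.1640]
Step 6: x=[1.9679 6.9979 11.0345] v=[-0.8438 1.0108 -0.1670]
Step 7: x=[2.2645 7.0023 10.7336] v=[1.1862 0.0174 -1.2036]
Max displacement = 2.0762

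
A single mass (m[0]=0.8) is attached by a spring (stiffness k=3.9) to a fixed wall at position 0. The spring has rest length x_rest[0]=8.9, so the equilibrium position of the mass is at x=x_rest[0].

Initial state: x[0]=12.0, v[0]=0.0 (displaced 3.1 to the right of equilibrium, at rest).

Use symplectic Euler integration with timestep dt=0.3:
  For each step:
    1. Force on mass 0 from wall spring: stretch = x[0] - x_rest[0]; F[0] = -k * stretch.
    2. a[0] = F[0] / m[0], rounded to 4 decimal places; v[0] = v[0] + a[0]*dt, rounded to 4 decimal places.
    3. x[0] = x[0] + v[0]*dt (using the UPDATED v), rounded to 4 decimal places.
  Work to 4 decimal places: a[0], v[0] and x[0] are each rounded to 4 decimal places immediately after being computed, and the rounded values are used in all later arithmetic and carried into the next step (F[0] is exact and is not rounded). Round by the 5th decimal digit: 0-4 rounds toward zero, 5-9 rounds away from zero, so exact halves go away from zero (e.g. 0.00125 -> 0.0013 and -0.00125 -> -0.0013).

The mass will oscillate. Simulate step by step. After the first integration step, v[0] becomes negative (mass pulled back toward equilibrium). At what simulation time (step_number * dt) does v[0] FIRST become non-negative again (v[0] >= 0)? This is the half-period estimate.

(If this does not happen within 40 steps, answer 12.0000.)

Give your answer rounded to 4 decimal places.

Answer: 1.5000

Derivation:
Step 0: x=[12.0000] v=[0.0000]
Step 1: x=[10.6399] v=[-4.5338]
Step 2: x=[8.5164] v=[-7.0784]
Step 3: x=[6.5612] v=[-6.5174]
Step 4: x=[5.6321] v=[-3.0969]
Step 5: x=[6.1368] v=[1.6824]
First v>=0 after going negative at step 5, time=1.5000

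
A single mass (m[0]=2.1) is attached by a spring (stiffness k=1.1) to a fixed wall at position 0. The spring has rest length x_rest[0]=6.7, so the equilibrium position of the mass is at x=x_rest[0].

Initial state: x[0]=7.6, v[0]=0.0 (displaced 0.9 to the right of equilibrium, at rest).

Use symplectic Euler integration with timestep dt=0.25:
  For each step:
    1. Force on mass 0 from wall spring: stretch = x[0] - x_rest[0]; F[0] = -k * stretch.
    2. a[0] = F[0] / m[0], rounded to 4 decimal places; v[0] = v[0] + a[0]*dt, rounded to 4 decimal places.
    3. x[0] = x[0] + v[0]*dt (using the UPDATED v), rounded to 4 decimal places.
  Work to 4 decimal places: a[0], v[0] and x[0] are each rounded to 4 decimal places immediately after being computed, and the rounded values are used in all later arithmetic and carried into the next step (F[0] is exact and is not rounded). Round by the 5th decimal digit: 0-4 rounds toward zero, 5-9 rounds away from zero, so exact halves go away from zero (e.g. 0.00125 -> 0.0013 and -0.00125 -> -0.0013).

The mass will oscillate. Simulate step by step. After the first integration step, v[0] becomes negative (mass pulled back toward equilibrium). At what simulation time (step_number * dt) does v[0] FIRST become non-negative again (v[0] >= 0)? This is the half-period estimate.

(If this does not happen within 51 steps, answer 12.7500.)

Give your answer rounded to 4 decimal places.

Answer: 4.5000

Derivation:
Step 0: x=[7.6000] v=[0.0000]
Step 1: x=[7.5705] v=[-0.1179]
Step 2: x=[7.5125] v=[-0.2319]
Step 3: x=[7.4279] v=[-0.3383]
Step 4: x=[7.3195] v=[-0.4336]
Step 5: x=[7.1908] v=[-0.5147]
Step 6: x=[7.0461] v=[-0.5790]
Step 7: x=[6.8900] v=[-0.6243]
Step 8: x=[6.7277] v=[-0.6492]
Step 9: x=[6.5645] v=[-0.6528]
Step 10: x=[6.4057] v=[-0.6351]
Step 11: x=[6.2566] v=[-0.5966]
Step 12: x=[6.1220] v=[-0.5385]
Step 13: x=[6.0063] v=[-0.4628]
Step 14: x=[5.9133] v=[-0.3720]
Step 15: x=[5.8461] v=[-0.2690]
Step 16: x=[5.8068] v=[-0.1572]
Step 17: x=[5.7968] v=[-0.0402]
Step 18: x=[5.8163] v=[0.0781]
First v>=0 after going negative at step 18, time=4.5000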